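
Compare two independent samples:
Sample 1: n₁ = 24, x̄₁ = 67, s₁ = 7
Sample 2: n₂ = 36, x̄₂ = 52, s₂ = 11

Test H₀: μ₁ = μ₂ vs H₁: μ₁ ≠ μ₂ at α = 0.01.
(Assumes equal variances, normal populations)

Pooled variance: s²_p = [23×7² + 35×11²]/(58) = 92.4483
s_p = 9.6150
SE = s_p×√(1/n₁ + 1/n₂) = 9.6150×√(1/24 + 1/36) = 2.5338
t = (x̄₁ - x̄₂)/SE = (67 - 52)/2.5338 = 5.9200
df = 58, t-critical = ±2.663
Decision: reject H₀

Answer: t = 5.9200, reject H₀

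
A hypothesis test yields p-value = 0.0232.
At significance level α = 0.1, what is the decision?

Answer: reject H₀

Derivation:
Compare p-value to α:
0.0232 < 0.1
Decision: reject H₀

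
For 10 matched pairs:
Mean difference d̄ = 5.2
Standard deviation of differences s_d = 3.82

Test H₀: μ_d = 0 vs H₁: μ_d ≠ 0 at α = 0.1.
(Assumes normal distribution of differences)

Answer: t = 4.3046, reject H₀

Derivation:
df = n - 1 = 9
SE = s_d/√n = 3.82/√10 = 1.2080
t = d̄/SE = 5.2/1.2080 = 4.3046
Critical value: t_{0.05,9} = ±1.833
p-value ≈ 0.0020
Decision: reject H₀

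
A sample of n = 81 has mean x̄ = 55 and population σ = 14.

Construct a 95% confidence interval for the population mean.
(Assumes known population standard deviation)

Confidence level: 95%, α = 0.05
z_0.025 = 1.960
SE = σ/√n = 14/√81 = 1.5556
Margin of error = 1.960 × 1.5556 = 3.0490
CI: x̄ ± margin = 55 ± 3.0490
CI: (51.9510, 58.0490)

Answer: (51.9510, 58.0490)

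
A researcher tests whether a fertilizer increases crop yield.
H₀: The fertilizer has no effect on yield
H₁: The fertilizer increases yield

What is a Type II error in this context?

Answer: Failing to recommend an effective fertilizer

Derivation:
Type I error: rejecting H₀ when it is actually true (false positive).
Type II error: failing to reject H₀ when H₁ is actually true (false negative).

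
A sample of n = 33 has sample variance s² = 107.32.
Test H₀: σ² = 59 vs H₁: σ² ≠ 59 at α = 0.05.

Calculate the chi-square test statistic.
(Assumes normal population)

df = n - 1 = 32
χ² = (n-1)s²/σ₀² = 32×107.32/59 = 58.2075
Critical values: χ²_{0.975,32} = 18.291, χ²_{0.025,32} = 49.480
Rejection region: χ² < 18.291 or χ² > 49.480
Decision: reject H₀

Answer: χ² = 58.2075, reject H₀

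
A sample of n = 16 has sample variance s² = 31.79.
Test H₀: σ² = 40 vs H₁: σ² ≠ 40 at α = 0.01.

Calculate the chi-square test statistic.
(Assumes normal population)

df = n - 1 = 15
χ² = (n-1)s²/σ₀² = 15×31.79/40 = 11.9212
Critical values: χ²_{0.995,15} = 4.601, χ²_{0.005,15} = 32.801
Rejection region: χ² < 4.601 or χ² > 32.801
Decision: fail to reject H₀

Answer: χ² = 11.9212, fail to reject H₀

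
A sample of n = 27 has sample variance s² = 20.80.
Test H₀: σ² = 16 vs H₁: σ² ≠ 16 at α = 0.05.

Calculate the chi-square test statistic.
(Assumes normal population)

Answer: χ² = 33.8000, fail to reject H₀

Derivation:
df = n - 1 = 26
χ² = (n-1)s²/σ₀² = 26×20.80/16 = 33.8000
Critical values: χ²_{0.975,26} = 13.844, χ²_{0.025,26} = 41.923
Rejection region: χ² < 13.844 or χ² > 41.923
Decision: fail to reject H₀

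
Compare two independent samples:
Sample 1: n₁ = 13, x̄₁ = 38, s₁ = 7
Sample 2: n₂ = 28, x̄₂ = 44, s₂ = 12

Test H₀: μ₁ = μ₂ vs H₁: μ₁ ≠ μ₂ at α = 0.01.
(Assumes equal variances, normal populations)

Answer: t = -1.6688, fail to reject H₀

Derivation:
Pooled variance: s²_p = [12×7² + 27×12²]/(39) = 114.7692
s_p = 10.7130
SE = s_p×√(1/n₁ + 1/n₂) = 10.7130×√(1/13 + 1/28) = 3.5954
t = (x̄₁ - x̄₂)/SE = (38 - 44)/3.5954 = -1.6688
df = 39, t-critical = ±2.708
Decision: fail to reject H₀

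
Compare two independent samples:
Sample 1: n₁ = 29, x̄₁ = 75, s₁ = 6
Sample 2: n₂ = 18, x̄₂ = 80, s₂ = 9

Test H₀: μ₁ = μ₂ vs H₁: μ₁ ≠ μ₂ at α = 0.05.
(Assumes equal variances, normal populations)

Pooled variance: s²_p = [28×6² + 17×9²]/(45) = 53.0000
s_p = 7.2801
SE = s_p×√(1/n₁ + 1/n₂) = 7.2801×√(1/29 + 1/18) = 2.1845
t = (x̄₁ - x̄₂)/SE = (75 - 80)/2.1845 = -2.2889
df = 45, t-critical = ±2.014
Decision: reject H₀

Answer: t = -2.2889, reject H₀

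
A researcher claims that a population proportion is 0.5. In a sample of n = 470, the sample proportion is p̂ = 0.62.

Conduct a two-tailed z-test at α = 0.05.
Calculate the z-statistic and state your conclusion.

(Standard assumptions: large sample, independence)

Answer: z = 5.2031, reject H₀

Derivation:
H₀: p = 0.5, H₁: p ≠ 0.5
Standard error: SE = √(p₀(1-p₀)/n) = √(0.5×0.5/470) = 0.023063
z-statistic: z = (p̂ - p₀)/SE = (0.62 - 0.5)/0.023063 = 5.2031
Critical value: z_0.025 = ±1.960
p-value < 0.0001
Decision: reject H₀ at α = 0.05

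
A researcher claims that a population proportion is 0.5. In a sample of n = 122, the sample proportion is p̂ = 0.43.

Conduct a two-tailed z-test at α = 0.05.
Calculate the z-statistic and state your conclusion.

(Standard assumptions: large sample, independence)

H₀: p = 0.5, H₁: p ≠ 0.5
Standard error: SE = √(p₀(1-p₀)/n) = √(0.5×0.5/122) = 0.045268
z-statistic: z = (p̂ - p₀)/SE = (0.43 - 0.5)/0.045268 = -1.5463
Critical value: z_0.025 = ±1.960
p-value = 0.1220
Decision: fail to reject H₀ at α = 0.05

Answer: z = -1.5463, fail to reject H₀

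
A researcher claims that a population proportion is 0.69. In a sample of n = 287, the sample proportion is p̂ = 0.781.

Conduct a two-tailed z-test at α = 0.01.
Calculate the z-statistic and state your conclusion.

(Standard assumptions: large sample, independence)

H₀: p = 0.69, H₁: p ≠ 0.69
Standard error: SE = √(p₀(1-p₀)/n) = √(0.69×0.31/287) = 0.027300
z-statistic: z = (p̂ - p₀)/SE = (0.781 - 0.69)/0.027300 = 3.3333
Critical value: z_0.005 = ±2.576
p-value = 0.0009
Decision: reject H₀ at α = 0.01

Answer: z = 3.3333, reject H₀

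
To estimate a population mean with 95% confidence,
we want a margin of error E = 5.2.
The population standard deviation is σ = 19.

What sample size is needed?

z_0.025 = 1.960
n = (z×σ/E)² = (1.960×19/5.2)²
n = 51.2876
Round up: n = 52

Answer: n = 52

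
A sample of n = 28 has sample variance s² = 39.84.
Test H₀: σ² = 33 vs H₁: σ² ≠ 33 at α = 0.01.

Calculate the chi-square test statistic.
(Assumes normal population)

Answer: χ² = 32.5964, fail to reject H₀

Derivation:
df = n - 1 = 27
χ² = (n-1)s²/σ₀² = 27×39.84/33 = 32.5964
Critical values: χ²_{0.995,27} = 11.808, χ²_{0.005,27} = 49.645
Rejection region: χ² < 11.808 or χ² > 49.645
Decision: fail to reject H₀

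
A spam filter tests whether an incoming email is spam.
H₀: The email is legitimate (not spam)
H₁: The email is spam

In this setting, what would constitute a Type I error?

A Type I error (probability α) occurs when we reject a true H₀.
A Type II error (probability β) occurs when we fail to reject a false H₀.

Answer: Marking a legitimate email as spam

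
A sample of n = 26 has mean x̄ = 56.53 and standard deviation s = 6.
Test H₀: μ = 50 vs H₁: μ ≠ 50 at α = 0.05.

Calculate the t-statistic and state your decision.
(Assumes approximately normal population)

df = n - 1 = 25
SE = s/√n = 6/√26 = 1.1767
t = (x̄ - μ₀)/SE = (56.53 - 50)/1.1767 = 5.5494
Critical value: t_{0.025,25} = ±2.060
p-value < 0.0001
Decision: reject H₀

Answer: t = 5.5494, reject H₀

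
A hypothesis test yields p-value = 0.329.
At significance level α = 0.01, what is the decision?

Answer: fail to reject H₀

Derivation:
Compare p-value to α:
0.329 ≥ 0.01
Decision: fail to reject H₀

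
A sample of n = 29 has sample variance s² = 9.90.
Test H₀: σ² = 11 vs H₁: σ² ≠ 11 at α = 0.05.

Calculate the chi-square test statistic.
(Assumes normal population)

Answer: χ² = 25.2000, fail to reject H₀

Derivation:
df = n - 1 = 28
χ² = (n-1)s²/σ₀² = 28×9.90/11 = 25.2000
Critical values: χ²_{0.975,28} = 15.308, χ²_{0.025,28} = 44.461
Rejection region: χ² < 15.308 or χ² > 44.461
Decision: fail to reject H₀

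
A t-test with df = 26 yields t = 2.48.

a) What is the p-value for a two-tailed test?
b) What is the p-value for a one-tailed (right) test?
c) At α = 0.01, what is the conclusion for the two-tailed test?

Using t-distribution with df = 26:
a) Two-tailed: p = 2×P(T > 2.48) = 0.0199
b) One-tailed: p = P(T > 2.48) = 0.0100
c) 0.0199 ≥ 0.01, fail to reject H₀

Answer: a) 0.0199, b) 0.0100, c) fail to reject H₀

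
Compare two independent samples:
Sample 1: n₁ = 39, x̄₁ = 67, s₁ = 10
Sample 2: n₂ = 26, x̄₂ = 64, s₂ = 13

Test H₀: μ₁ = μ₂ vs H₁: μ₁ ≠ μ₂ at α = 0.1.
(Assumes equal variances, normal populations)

Answer: t = 1.0499, fail to reject H₀

Derivation:
Pooled variance: s²_p = [38×10² + 25×13²]/(63) = 127.3810
s_p = 11.2863
SE = s_p×√(1/n₁ + 1/n₂) = 11.2863×√(1/39 + 1/26) = 2.8575
t = (x̄₁ - x̄₂)/SE = (67 - 64)/2.8575 = 1.0499
df = 63, t-critical = ±1.669
Decision: fail to reject H₀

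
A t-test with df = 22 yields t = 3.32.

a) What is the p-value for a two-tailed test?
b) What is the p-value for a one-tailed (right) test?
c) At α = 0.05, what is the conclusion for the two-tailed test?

Using t-distribution with df = 22:
a) Two-tailed: p = 2×P(T > 3.32) = 0.0031
b) One-tailed: p = P(T > 3.32) = 0.0016
c) 0.0031 < 0.05, reject H₀

Answer: a) 0.0031, b) 0.0016, c) reject H₀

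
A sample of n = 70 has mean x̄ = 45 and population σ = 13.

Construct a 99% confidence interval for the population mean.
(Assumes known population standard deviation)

Answer: (40.9974, 49.0026)

Derivation:
Confidence level: 99%, α = 0.01
z_0.005 = 2.576
SE = σ/√n = 13/√70 = 1.5538
Margin of error = 2.576 × 1.5538 = 4.0026
CI: x̄ ± margin = 45 ± 4.0026
CI: (40.9974, 49.0026)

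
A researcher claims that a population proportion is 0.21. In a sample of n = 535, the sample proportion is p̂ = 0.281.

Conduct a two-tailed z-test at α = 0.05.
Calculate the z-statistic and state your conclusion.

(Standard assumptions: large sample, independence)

Answer: z = 4.0320, reject H₀

Derivation:
H₀: p = 0.21, H₁: p ≠ 0.21
Standard error: SE = √(p₀(1-p₀)/n) = √(0.21×0.79/535) = 0.017609
z-statistic: z = (p̂ - p₀)/SE = (0.281 - 0.21)/0.017609 = 4.0320
Critical value: z_0.025 = ±1.960
p-value = 0.0001
Decision: reject H₀ at α = 0.05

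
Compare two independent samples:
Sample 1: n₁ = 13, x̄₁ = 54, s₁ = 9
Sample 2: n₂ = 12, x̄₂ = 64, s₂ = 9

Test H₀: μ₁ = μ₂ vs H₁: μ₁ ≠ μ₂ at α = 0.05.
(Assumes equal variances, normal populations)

Pooled variance: s²_p = [12×9² + 11×9²]/(23) = 81.0000
s_p = 9.0000
SE = s_p×√(1/n₁ + 1/n₂) = 9.0000×√(1/13 + 1/12) = 3.6029
t = (x̄₁ - x̄₂)/SE = (54 - 64)/3.6029 = -2.7755
df = 23, t-critical = ±2.069
Decision: reject H₀

Answer: t = -2.7755, reject H₀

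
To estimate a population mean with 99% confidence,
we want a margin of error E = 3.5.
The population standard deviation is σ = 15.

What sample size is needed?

Answer: n = 122

Derivation:
z_0.005 = 2.576
n = (z×σ/E)² = (2.576×15/3.5)²
n = 121.8816
Round up: n = 122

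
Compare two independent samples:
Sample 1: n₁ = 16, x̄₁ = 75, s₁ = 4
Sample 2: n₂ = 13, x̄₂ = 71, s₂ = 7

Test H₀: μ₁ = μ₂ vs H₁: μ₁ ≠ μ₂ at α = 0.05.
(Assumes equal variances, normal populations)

Answer: t = 1.9344, fail to reject H₀

Derivation:
Pooled variance: s²_p = [15×4² + 12×7²]/(27) = 30.6667
s_p = 5.5378
SE = s_p×√(1/n₁ + 1/n₂) = 5.5378×√(1/16 + 1/13) = 2.0678
t = (x̄₁ - x̄₂)/SE = (75 - 71)/2.0678 = 1.9344
df = 27, t-critical = ±2.052
Decision: fail to reject H₀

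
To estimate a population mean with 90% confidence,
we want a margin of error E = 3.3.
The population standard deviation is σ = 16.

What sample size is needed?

z_0.05 = 1.645
n = (z×σ/E)² = (1.645×16/3.3)²
n = 63.6127
Round up: n = 64

Answer: n = 64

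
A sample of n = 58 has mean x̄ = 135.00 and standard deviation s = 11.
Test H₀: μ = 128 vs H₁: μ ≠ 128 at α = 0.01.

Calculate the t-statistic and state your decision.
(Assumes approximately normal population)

Answer: t = 4.8463, reject H₀

Derivation:
df = n - 1 = 57
SE = s/√n = 11/√58 = 1.4444
t = (x̄ - μ₀)/SE = (135.00 - 128)/1.4444 = 4.8463
Critical value: t_{0.005,57} = ±2.665
p-value < 0.0001
Decision: reject H₀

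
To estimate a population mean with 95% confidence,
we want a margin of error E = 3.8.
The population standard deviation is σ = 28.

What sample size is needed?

Answer: n = 209

Derivation:
z_0.025 = 1.960
n = (z×σ/E)² = (1.960×28/3.8)²
n = 208.5744
Round up: n = 209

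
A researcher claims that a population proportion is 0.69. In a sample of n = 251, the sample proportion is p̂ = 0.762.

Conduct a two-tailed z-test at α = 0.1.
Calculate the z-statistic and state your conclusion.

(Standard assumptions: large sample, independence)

H₀: p = 0.69, H₁: p ≠ 0.69
Standard error: SE = √(p₀(1-p₀)/n) = √(0.69×0.31/251) = 0.029192
z-statistic: z = (p̂ - p₀)/SE = (0.762 - 0.69)/0.029192 = 2.4664
Critical value: z_0.05 = ±1.645
p-value = 0.0136
Decision: reject H₀ at α = 0.1

Answer: z = 2.4664, reject H₀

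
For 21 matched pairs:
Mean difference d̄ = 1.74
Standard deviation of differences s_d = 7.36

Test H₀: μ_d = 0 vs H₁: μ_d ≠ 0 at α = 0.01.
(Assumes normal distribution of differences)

df = n - 1 = 20
SE = s_d/√n = 7.36/√21 = 1.6061
t = d̄/SE = 1.74/1.6061 = 1.0834
Critical value: t_{0.005,20} = ±2.845
p-value ≈ 0.2915
Decision: fail to reject H₀

Answer: t = 1.0834, fail to reject H₀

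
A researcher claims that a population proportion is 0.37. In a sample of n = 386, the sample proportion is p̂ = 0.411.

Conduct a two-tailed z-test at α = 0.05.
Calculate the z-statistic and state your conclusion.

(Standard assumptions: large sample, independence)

H₀: p = 0.37, H₁: p ≠ 0.37
Standard error: SE = √(p₀(1-p₀)/n) = √(0.37×0.63/386) = 0.024574
z-statistic: z = (p̂ - p₀)/SE = (0.411 - 0.37)/0.024574 = 1.6684
Critical value: z_0.025 = ±1.960
p-value = 0.0952
Decision: fail to reject H₀ at α = 0.05

Answer: z = 1.6684, fail to reject H₀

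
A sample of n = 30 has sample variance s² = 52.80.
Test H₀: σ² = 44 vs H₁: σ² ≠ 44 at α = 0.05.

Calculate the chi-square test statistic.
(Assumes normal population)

Answer: χ² = 34.8000, fail to reject H₀

Derivation:
df = n - 1 = 29
χ² = (n-1)s²/σ₀² = 29×52.80/44 = 34.8000
Critical values: χ²_{0.975,29} = 16.047, χ²_{0.025,29} = 45.722
Rejection region: χ² < 16.047 or χ² > 45.722
Decision: fail to reject H₀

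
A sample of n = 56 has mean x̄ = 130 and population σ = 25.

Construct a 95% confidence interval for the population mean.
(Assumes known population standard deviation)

Answer: (123.4520, 136.5480)

Derivation:
Confidence level: 95%, α = 0.05
z_0.025 = 1.960
SE = σ/√n = 25/√56 = 3.3408
Margin of error = 1.960 × 3.3408 = 6.5480
CI: x̄ ± margin = 130 ± 6.5480
CI: (123.4520, 136.5480)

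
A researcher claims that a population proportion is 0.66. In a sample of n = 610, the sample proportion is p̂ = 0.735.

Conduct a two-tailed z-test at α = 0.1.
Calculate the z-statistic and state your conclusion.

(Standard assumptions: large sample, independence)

Answer: z = 3.9103, reject H₀

Derivation:
H₀: p = 0.66, H₁: p ≠ 0.66
Standard error: SE = √(p₀(1-p₀)/n) = √(0.66×0.34/610) = 0.019180
z-statistic: z = (p̂ - p₀)/SE = (0.735 - 0.66)/0.019180 = 3.9103
Critical value: z_0.05 = ±1.645
p-value = 0.0001
Decision: reject H₀ at α = 0.1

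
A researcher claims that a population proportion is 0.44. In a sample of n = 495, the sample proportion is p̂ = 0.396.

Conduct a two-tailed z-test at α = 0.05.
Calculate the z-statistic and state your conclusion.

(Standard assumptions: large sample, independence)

Answer: z = -1.9721, reject H₀

Derivation:
H₀: p = 0.44, H₁: p ≠ 0.44
Standard error: SE = √(p₀(1-p₀)/n) = √(0.44×0.56/495) = 0.022311
z-statistic: z = (p̂ - p₀)/SE = (0.396 - 0.44)/0.022311 = -1.9721
Critical value: z_0.025 = ±1.960
p-value = 0.0486
Decision: reject H₀ at α = 0.05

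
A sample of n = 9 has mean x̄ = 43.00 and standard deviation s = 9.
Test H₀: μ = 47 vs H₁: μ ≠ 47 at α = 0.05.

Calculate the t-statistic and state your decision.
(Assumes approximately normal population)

Answer: t = -1.3333, fail to reject H₀

Derivation:
df = n - 1 = 8
SE = s/√n = 9/√9 = 3.0000
t = (x̄ - μ₀)/SE = (43.00 - 47)/3.0000 = -1.3333
Critical value: t_{0.025,8} = ±2.306
p-value ≈ 0.2191
Decision: fail to reject H₀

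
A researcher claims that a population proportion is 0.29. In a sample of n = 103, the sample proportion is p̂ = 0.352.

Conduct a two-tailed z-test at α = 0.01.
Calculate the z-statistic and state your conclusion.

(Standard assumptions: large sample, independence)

Answer: z = 1.3867, fail to reject H₀

Derivation:
H₀: p = 0.29, H₁: p ≠ 0.29
Standard error: SE = √(p₀(1-p₀)/n) = √(0.29×0.71/103) = 0.044711
z-statistic: z = (p̂ - p₀)/SE = (0.352 - 0.29)/0.044711 = 1.3867
Critical value: z_0.005 = ±2.576
p-value = 0.1655
Decision: fail to reject H₀ at α = 0.01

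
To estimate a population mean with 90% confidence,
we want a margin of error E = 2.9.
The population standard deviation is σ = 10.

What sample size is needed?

Answer: n = 33

Derivation:
z_0.05 = 1.645
n = (z×σ/E)² = (1.645×10/2.9)²
n = 32.1763
Round up: n = 33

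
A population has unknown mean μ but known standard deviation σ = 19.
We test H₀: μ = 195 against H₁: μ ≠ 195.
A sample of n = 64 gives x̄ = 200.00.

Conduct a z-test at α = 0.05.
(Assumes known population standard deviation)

Standard error: SE = σ/√n = 19/√64 = 2.3750
z-statistic: z = (x̄ - μ₀)/SE = (200.00 - 195)/2.3750 = 2.1053
Critical value: ±1.960
p-value = 0.0353
Decision: reject H₀

Answer: z = 2.1053, reject H₀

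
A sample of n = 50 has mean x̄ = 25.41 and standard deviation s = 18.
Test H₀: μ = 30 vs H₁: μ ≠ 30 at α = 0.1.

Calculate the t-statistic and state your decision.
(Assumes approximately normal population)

df = n - 1 = 49
SE = s/√n = 18/√50 = 2.5456
t = (x̄ - μ₀)/SE = (25.41 - 30)/2.5456 = -1.8031
Critical value: t_{0.05,49} = ±1.677
p-value ≈ 0.0775
Decision: reject H₀

Answer: t = -1.8031, reject H₀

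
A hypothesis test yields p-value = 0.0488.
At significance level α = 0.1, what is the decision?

Compare p-value to α:
0.0488 < 0.1
Decision: reject H₀

Answer: reject H₀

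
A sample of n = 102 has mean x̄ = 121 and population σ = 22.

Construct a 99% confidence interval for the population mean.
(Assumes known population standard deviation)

Confidence level: 99%, α = 0.01
z_0.005 = 2.576
SE = σ/√n = 22/√102 = 2.1783
Margin of error = 2.576 × 2.1783 = 5.6113
CI: x̄ ± margin = 121 ± 5.6113
CI: (115.3887, 126.6113)

Answer: (115.3887, 126.6113)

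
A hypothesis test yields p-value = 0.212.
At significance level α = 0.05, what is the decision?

Compare p-value to α:
0.212 ≥ 0.05
Decision: fail to reject H₀

Answer: fail to reject H₀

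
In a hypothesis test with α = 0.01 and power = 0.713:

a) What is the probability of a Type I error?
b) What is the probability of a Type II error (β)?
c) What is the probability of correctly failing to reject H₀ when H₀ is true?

Answer: a) 0.01, b) 0.287, c) 0.99

Derivation:
a) Type I error probability = α = 0.01
b) Power = P(reject H₀ | H₁ true) = 1 - β = 0.713, so Type II error probability = β = 1 - Power = 0.287
c) P(fail to reject H₀ | H₀ true) = 1 - α = 0.99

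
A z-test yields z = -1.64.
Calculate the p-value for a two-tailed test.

Answer: p-value ≈ 0.1010

Derivation:
For z = -1.64:
p = 2×P(Z > |-1.64|) = 2×(1 - Φ(1.64)) = 0.1010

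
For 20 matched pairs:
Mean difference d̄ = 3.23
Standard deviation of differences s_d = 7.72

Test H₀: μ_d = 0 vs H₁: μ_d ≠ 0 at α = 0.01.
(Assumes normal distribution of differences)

Answer: t = 1.8712, fail to reject H₀

Derivation:
df = n - 1 = 19
SE = s_d/√n = 7.72/√20 = 1.7262
t = d̄/SE = 3.23/1.7262 = 1.8712
Critical value: t_{0.005,19} = ±2.861
p-value ≈ 0.0768
Decision: fail to reject H₀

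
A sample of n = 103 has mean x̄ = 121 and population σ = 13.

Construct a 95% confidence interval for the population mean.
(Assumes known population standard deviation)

Confidence level: 95%, α = 0.05
z_0.025 = 1.960
SE = σ/√n = 13/√103 = 1.2809
Margin of error = 1.960 × 1.2809 = 2.5106
CI: x̄ ± margin = 121 ± 2.5106
CI: (118.4894, 123.5106)

Answer: (118.4894, 123.5106)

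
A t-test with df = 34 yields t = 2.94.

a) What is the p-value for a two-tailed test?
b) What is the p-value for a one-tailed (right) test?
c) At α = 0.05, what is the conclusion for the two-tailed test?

Answer: a) 0.0059, b) 0.0029, c) reject H₀

Derivation:
Using t-distribution with df = 34:
a) Two-tailed: p = 2×P(T > 2.94) = 0.0059
b) One-tailed: p = P(T > 2.94) = 0.0029
c) 0.0059 < 0.05, reject H₀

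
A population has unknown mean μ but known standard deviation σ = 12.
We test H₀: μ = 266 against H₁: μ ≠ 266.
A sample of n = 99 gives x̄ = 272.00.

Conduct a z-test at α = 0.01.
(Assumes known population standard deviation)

Standard error: SE = σ/√n = 12/√99 = 1.2060
z-statistic: z = (x̄ - μ₀)/SE = (272.00 - 266)/1.2060 = 4.9751
Critical value: ±2.576
p-value < 0.0001
Decision: reject H₀

Answer: z = 4.9751, reject H₀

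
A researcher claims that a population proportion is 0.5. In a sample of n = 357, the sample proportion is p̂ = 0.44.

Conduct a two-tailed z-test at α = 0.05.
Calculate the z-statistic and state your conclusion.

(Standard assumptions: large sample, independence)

Answer: z = -2.2673, reject H₀

Derivation:
H₀: p = 0.5, H₁: p ≠ 0.5
Standard error: SE = √(p₀(1-p₀)/n) = √(0.5×0.5/357) = 0.026463
z-statistic: z = (p̂ - p₀)/SE = (0.44 - 0.5)/0.026463 = -2.2673
Critical value: z_0.025 = ±1.960
p-value = 0.0234
Decision: reject H₀ at α = 0.05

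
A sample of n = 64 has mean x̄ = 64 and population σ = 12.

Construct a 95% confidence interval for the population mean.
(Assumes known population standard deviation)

Answer: (61.0600, 66.9400)

Derivation:
Confidence level: 95%, α = 0.05
z_0.025 = 1.960
SE = σ/√n = 12/√64 = 1.5000
Margin of error = 1.960 × 1.5000 = 2.9400
CI: x̄ ± margin = 64 ± 2.9400
CI: (61.0600, 66.9400)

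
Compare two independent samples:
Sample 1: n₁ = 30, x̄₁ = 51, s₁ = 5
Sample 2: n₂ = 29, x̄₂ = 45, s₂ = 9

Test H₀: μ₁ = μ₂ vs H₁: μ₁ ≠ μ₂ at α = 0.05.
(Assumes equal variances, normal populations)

Answer: t = 3.1797, reject H₀

Derivation:
Pooled variance: s²_p = [29×5² + 28×9²]/(57) = 52.5088
s_p = 7.2463
SE = s_p×√(1/n₁ + 1/n₂) = 7.2463×√(1/30 + 1/29) = 1.8870
t = (x̄₁ - x̄₂)/SE = (51 - 45)/1.8870 = 3.1797
df = 57, t-critical = ±2.002
Decision: reject H₀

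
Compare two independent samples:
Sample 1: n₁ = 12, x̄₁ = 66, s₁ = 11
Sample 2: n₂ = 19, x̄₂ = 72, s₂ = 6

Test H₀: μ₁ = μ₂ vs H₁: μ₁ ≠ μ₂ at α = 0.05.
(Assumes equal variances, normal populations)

Answer: t = -1.9698, fail to reject H₀

Derivation:
Pooled variance: s²_p = [11×11² + 18×6²]/(29) = 68.2414
s_p = 8.2608
SE = s_p×√(1/n₁ + 1/n₂) = 8.2608×√(1/12 + 1/19) = 3.0460
t = (x̄₁ - x̄₂)/SE = (66 - 72)/3.0460 = -1.9698
df = 29, t-critical = ±2.045
Decision: fail to reject H₀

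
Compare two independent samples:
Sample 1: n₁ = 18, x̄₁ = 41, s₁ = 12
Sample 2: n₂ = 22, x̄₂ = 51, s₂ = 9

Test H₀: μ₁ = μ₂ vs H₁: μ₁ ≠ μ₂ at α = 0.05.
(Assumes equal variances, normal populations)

Answer: t = -3.0112, reject H₀

Derivation:
Pooled variance: s²_p = [17×12² + 21×9²]/(38) = 109.1842
s_p = 10.4491
SE = s_p×√(1/n₁ + 1/n₂) = 10.4491×√(1/18 + 1/22) = 3.3209
t = (x̄₁ - x̄₂)/SE = (41 - 51)/3.3209 = -3.0112
df = 38, t-critical = ±2.024
Decision: reject H₀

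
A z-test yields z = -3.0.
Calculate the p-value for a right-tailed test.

Answer: p-value ≈ 0.9987

Derivation:
For z = -3.0:
p = P(Z > -3.0) = 1 - Φ(-3.0) = 0.9987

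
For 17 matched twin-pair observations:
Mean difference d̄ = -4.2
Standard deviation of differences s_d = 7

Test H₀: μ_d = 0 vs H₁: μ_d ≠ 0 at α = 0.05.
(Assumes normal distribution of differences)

df = n - 1 = 16
SE = s_d/√n = 7/√17 = 1.6977
t = d̄/SE = -4.2/1.6977 = -2.4739
Critical value: t_{0.025,16} = ±2.120
p-value ≈ 0.0249
Decision: reject H₀

Answer: t = -2.4739, reject H₀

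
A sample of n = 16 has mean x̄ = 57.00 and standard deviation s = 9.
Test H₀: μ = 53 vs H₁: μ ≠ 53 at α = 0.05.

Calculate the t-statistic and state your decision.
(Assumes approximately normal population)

Answer: t = 1.7778, fail to reject H₀

Derivation:
df = n - 1 = 15
SE = s/√n = 9/√16 = 2.2500
t = (x̄ - μ₀)/SE = (57.00 - 53)/2.2500 = 1.7778
Critical value: t_{0.025,15} = ±2.131
p-value ≈ 0.0957
Decision: fail to reject H₀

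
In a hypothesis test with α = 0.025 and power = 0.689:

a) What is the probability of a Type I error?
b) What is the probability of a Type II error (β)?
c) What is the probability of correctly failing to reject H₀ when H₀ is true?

a) Type I error probability = α = 0.025
b) Power = P(reject H₀ | H₁ true) = 1 - β = 0.689, so Type II error probability = β = 1 - Power = 0.311
c) P(fail to reject H₀ | H₀ true) = 1 - α = 0.975

Answer: a) 0.025, b) 0.311, c) 0.975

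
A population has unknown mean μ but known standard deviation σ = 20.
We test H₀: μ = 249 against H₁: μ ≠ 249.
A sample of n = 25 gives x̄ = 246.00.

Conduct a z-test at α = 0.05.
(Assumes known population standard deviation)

Answer: z = -0.7500, fail to reject H₀

Derivation:
Standard error: SE = σ/√n = 20/√25 = 4.0000
z-statistic: z = (x̄ - μ₀)/SE = (246.00 - 249)/4.0000 = -0.7500
Critical value: ±1.960
p-value = 0.4533
Decision: fail to reject H₀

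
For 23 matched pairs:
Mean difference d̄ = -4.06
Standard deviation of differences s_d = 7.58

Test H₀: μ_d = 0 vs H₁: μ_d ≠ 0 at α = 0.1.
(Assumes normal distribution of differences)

Answer: t = -2.5688, reject H₀

Derivation:
df = n - 1 = 22
SE = s_d/√n = 7.58/√23 = 1.5805
t = d̄/SE = -4.06/1.5805 = -2.5688
Critical value: t_{0.05,22} = ±1.717
p-value ≈ 0.0175
Decision: reject H₀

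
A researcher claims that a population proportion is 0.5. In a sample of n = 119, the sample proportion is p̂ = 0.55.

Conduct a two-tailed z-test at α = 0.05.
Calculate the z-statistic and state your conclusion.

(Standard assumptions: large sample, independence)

Answer: z = 1.0909, fail to reject H₀

Derivation:
H₀: p = 0.5, H₁: p ≠ 0.5
Standard error: SE = √(p₀(1-p₀)/n) = √(0.5×0.5/119) = 0.045835
z-statistic: z = (p̂ - p₀)/SE = (0.55 - 0.5)/0.045835 = 1.0909
Critical value: z_0.025 = ±1.960
p-value = 0.2753
Decision: fail to reject H₀ at α = 0.05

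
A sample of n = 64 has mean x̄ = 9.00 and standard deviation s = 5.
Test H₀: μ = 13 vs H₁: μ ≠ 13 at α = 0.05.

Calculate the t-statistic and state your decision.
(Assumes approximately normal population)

Answer: t = -6.4000, reject H₀

Derivation:
df = n - 1 = 63
SE = s/√n = 5/√64 = 0.6250
t = (x̄ - μ₀)/SE = (9.00 - 13)/0.6250 = -6.4000
Critical value: t_{0.025,63} = ±1.998
p-value < 0.0001
Decision: reject H₀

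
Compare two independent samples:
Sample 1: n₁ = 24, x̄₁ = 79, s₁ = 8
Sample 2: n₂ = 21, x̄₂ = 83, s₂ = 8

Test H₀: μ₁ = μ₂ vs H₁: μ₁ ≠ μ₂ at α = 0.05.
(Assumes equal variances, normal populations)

Pooled variance: s²_p = [23×8² + 20×8²]/(43) = 64.0000
s_p = 8.0000
SE = s_p×√(1/n₁ + 1/n₂) = 8.0000×√(1/24 + 1/21) = 2.3905
t = (x̄₁ - x̄₂)/SE = (79 - 83)/2.3905 = -1.6733
df = 43, t-critical = ±2.017
Decision: fail to reject H₀

Answer: t = -1.6733, fail to reject H₀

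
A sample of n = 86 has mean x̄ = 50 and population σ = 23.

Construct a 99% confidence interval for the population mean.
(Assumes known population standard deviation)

Confidence level: 99%, α = 0.01
z_0.005 = 2.576
SE = σ/√n = 23/√86 = 2.4802
Margin of error = 2.576 × 2.4802 = 6.3890
CI: x̄ ± margin = 50 ± 6.3890
CI: (43.6110, 56.3890)

Answer: (43.6110, 56.3890)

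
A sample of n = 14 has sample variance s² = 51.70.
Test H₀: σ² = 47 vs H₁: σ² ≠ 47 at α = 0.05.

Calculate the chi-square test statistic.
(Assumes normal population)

df = n - 1 = 13
χ² = (n-1)s²/σ₀² = 13×51.70/47 = 14.3000
Critical values: χ²_{0.975,13} = 5.009, χ²_{0.025,13} = 24.736
Rejection region: χ² < 5.009 or χ² > 24.736
Decision: fail to reject H₀

Answer: χ² = 14.3000, fail to reject H₀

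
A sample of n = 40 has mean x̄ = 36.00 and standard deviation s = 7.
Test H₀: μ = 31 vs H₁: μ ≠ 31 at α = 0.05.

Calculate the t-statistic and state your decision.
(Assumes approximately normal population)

df = n - 1 = 39
SE = s/√n = 7/√40 = 1.1068
t = (x̄ - μ₀)/SE = (36.00 - 31)/1.1068 = 4.5175
Critical value: t_{0.025,39} = ±2.023
p-value ≈ 0.0001
Decision: reject H₀

Answer: t = 4.5175, reject H₀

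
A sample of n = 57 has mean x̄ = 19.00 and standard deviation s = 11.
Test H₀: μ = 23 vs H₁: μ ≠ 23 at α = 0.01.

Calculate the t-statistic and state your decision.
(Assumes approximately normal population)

df = n - 1 = 56
SE = s/√n = 11/√57 = 1.4570
t = (x̄ - μ₀)/SE = (19.00 - 23)/1.4570 = -2.7454
Critical value: t_{0.005,56} = ±2.667
p-value ≈ 0.0081
Decision: reject H₀

Answer: t = -2.7454, reject H₀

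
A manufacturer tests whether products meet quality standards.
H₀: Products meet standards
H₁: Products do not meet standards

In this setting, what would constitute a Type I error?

Answer: Rejecting good products that actually meet standards

Derivation:
A Type I error (probability α) occurs when we reject a true H₀.
A Type II error (probability β) occurs when we fail to reject a false H₀.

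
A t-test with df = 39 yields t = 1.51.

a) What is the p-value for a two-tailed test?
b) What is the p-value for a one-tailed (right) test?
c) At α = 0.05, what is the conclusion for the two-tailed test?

Using t-distribution with df = 39:
a) Two-tailed: p = 2×P(T > 1.51) = 0.1391
b) One-tailed: p = P(T > 1.51) = 0.0696
c) 0.1391 ≥ 0.05, fail to reject H₀

Answer: a) 0.1391, b) 0.0696, c) fail to reject H₀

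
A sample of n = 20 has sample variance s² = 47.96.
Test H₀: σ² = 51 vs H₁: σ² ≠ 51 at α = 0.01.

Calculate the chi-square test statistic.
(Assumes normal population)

df = n - 1 = 19
χ² = (n-1)s²/σ₀² = 19×47.96/51 = 17.8675
Critical values: χ²_{0.995,19} = 6.844, χ²_{0.005,19} = 38.582
Rejection region: χ² < 6.844 or χ² > 38.582
Decision: fail to reject H₀

Answer: χ² = 17.8675, fail to reject H₀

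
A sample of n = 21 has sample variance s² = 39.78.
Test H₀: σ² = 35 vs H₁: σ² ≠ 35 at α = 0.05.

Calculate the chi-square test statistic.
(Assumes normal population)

df = n - 1 = 20
χ² = (n-1)s²/σ₀² = 20×39.78/35 = 22.7314
Critical values: χ²_{0.975,20} = 9.591, χ²_{0.025,20} = 34.170
Rejection region: χ² < 9.591 or χ² > 34.170
Decision: fail to reject H₀

Answer: χ² = 22.7314, fail to reject H₀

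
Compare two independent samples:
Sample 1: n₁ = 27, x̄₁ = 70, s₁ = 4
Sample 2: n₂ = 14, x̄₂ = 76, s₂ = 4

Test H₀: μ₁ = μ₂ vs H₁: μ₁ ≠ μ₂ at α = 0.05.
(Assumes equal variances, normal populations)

Pooled variance: s²_p = [26×4² + 13×4²]/(39) = 16.0000
s_p = 4.0000
SE = s_p×√(1/n₁ + 1/n₂) = 4.0000×√(1/27 + 1/14) = 1.3174
t = (x̄₁ - x̄₂)/SE = (70 - 76)/1.3174 = -4.5544
df = 39, t-critical = ±2.023
Decision: reject H₀

Answer: t = -4.5544, reject H₀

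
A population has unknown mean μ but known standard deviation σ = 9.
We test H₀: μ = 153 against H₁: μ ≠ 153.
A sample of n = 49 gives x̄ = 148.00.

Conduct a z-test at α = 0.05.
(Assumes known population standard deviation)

Answer: z = -3.8889, reject H₀

Derivation:
Standard error: SE = σ/√n = 9/√49 = 1.2857
z-statistic: z = (x̄ - μ₀)/SE = (148.00 - 153)/1.2857 = -3.8889
Critical value: ±1.960
p-value = 0.0001
Decision: reject H₀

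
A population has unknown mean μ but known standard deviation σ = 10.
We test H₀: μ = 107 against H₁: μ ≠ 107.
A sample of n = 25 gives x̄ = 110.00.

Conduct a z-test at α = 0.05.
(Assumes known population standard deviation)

Standard error: SE = σ/√n = 10/√25 = 2.0000
z-statistic: z = (x̄ - μ₀)/SE = (110.00 - 107)/2.0000 = 1.5000
Critical value: ±1.960
p-value = 0.1336
Decision: fail to reject H₀

Answer: z = 1.5000, fail to reject H₀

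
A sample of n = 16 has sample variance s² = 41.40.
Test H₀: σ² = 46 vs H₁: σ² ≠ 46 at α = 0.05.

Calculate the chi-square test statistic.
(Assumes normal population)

Answer: χ² = 13.5000, fail to reject H₀

Derivation:
df = n - 1 = 15
χ² = (n-1)s²/σ₀² = 15×41.40/46 = 13.5000
Critical values: χ²_{0.975,15} = 6.262, χ²_{0.025,15} = 27.488
Rejection region: χ² < 6.262 or χ² > 27.488
Decision: fail to reject H₀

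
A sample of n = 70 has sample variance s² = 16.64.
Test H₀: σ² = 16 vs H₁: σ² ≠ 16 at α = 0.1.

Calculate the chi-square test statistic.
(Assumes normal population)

Answer: χ² = 71.7600, fail to reject H₀

Derivation:
df = n - 1 = 69
χ² = (n-1)s²/σ₀² = 69×16.64/16 = 71.7600
Critical values: χ²_{0.95,69} = 50.879, χ²_{0.05,69} = 89.391
Rejection region: χ² < 50.879 or χ² > 89.391
Decision: fail to reject H₀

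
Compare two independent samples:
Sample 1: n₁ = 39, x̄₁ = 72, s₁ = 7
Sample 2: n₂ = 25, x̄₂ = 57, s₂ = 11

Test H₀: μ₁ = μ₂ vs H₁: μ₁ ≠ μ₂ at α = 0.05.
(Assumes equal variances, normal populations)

Answer: t = 6.6776, reject H₀

Derivation:
Pooled variance: s²_p = [38×7² + 24×11²]/(62) = 76.8710
s_p = 8.7676
SE = s_p×√(1/n₁ + 1/n₂) = 8.7676×√(1/39 + 1/25) = 2.2463
t = (x̄₁ - x̄₂)/SE = (72 - 57)/2.2463 = 6.6776
df = 62, t-critical = ±1.999
Decision: reject H₀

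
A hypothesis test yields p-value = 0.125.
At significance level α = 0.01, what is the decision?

Compare p-value to α:
0.125 ≥ 0.01
Decision: fail to reject H₀

Answer: fail to reject H₀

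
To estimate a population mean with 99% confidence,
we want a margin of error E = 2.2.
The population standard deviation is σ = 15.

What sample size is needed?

Answer: n = 309

Derivation:
z_0.005 = 2.576
n = (z×σ/E)² = (2.576×15/2.2)²
n = 308.4813
Round up: n = 309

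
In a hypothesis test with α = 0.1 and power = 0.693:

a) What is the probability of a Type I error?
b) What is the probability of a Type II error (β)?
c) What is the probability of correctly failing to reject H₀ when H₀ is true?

a) Type I error probability = α = 0.1
b) Power = P(reject H₀ | H₁ true) = 1 - β = 0.693, so Type II error probability = β = 1 - Power = 0.307
c) P(fail to reject H₀ | H₀ true) = 1 - α = 0.9

Answer: a) 0.1, b) 0.307, c) 0.9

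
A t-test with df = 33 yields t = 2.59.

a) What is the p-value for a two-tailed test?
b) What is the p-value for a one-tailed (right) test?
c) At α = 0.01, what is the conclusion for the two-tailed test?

Answer: a) 0.0142, b) 0.0071, c) fail to reject H₀

Derivation:
Using t-distribution with df = 33:
a) Two-tailed: p = 2×P(T > 2.59) = 0.0142
b) One-tailed: p = P(T > 2.59) = 0.0071
c) 0.0142 ≥ 0.01, fail to reject H₀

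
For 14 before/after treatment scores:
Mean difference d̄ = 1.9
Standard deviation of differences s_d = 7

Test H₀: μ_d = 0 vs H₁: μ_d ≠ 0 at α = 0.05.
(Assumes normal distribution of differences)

df = n - 1 = 13
SE = s_d/√n = 7/√14 = 1.8708
t = d̄/SE = 1.9/1.8708 = 1.0156
Critical value: t_{0.025,13} = ±2.160
p-value ≈ 0.3283
Decision: fail to reject H₀

Answer: t = 1.0156, fail to reject H₀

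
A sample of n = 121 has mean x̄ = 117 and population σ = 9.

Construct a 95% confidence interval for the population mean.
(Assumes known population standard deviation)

Confidence level: 95%, α = 0.05
z_0.025 = 1.960
SE = σ/√n = 9/√121 = 0.8182
Margin of error = 1.960 × 0.8182 = 1.6037
CI: x̄ ± margin = 117 ± 1.6037
CI: (115.3963, 118.6037)

Answer: (115.3963, 118.6037)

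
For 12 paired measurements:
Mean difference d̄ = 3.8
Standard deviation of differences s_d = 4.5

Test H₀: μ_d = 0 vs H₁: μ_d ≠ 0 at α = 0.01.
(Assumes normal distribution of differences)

df = n - 1 = 11
SE = s_d/√n = 4.5/√12 = 1.2990
t = d̄/SE = 3.8/1.2990 = 2.9253
Critical value: t_{0.005,11} = ±3.106
p-value ≈ 0.0138
Decision: fail to reject H₀

Answer: t = 2.9253, fail to reject H₀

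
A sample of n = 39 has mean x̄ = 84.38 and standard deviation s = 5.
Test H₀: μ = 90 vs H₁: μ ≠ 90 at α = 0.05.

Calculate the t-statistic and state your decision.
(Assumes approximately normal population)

df = n - 1 = 38
SE = s/√n = 5/√39 = 0.8006
t = (x̄ - μ₀)/SE = (84.38 - 90)/0.8006 = -7.0197
Critical value: t_{0.025,38} = ±2.024
p-value < 0.0001
Decision: reject H₀

Answer: t = -7.0197, reject H₀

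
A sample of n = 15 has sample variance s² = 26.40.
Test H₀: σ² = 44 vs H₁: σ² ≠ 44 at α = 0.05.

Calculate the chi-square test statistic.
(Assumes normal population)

df = n - 1 = 14
χ² = (n-1)s²/σ₀² = 14×26.40/44 = 8.4000
Critical values: χ²_{0.975,14} = 5.629, χ²_{0.025,14} = 26.119
Rejection region: χ² < 5.629 or χ² > 26.119
Decision: fail to reject H₀

Answer: χ² = 8.4000, fail to reject H₀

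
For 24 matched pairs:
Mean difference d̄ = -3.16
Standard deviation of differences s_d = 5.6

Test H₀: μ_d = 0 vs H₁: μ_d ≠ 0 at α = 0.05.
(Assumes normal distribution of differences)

Answer: t = -2.7644, reject H₀

Derivation:
df = n - 1 = 23
SE = s_d/√n = 5.6/√24 = 1.1431
t = d̄/SE = -3.16/1.1431 = -2.7644
Critical value: t_{0.025,23} = ±2.069
p-value ≈ 0.0110
Decision: reject H₀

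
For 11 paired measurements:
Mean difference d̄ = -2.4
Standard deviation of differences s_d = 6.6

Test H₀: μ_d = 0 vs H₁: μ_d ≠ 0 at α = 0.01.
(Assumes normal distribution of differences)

Answer: t = -1.2060, fail to reject H₀

Derivation:
df = n - 1 = 10
SE = s_d/√n = 6.6/√11 = 1.9900
t = d̄/SE = -2.4/1.9900 = -1.2060
Critical value: t_{0.005,10} = ±3.169
p-value ≈ 0.2556
Decision: fail to reject H₀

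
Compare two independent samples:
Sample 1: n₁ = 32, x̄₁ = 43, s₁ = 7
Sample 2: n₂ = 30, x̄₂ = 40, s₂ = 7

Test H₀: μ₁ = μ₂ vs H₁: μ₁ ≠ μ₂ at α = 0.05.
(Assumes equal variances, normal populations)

Answer: t = 1.6864, fail to reject H₀

Derivation:
Pooled variance: s²_p = [31×7² + 29×7²]/(60) = 49.0000
s_p = 7.0000
SE = s_p×√(1/n₁ + 1/n₂) = 7.0000×√(1/32 + 1/30) = 1.7789
t = (x̄₁ - x̄₂)/SE = (43 - 40)/1.7789 = 1.6864
df = 60, t-critical = ±2.000
Decision: fail to reject H₀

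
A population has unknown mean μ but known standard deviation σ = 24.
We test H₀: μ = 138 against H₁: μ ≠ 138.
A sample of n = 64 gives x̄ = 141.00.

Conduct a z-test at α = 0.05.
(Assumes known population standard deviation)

Standard error: SE = σ/√n = 24/√64 = 3.0000
z-statistic: z = (x̄ - μ₀)/SE = (141.00 - 138)/3.0000 = 1.0000
Critical value: ±1.960
p-value = 0.3173
Decision: fail to reject H₀

Answer: z = 1.0000, fail to reject H₀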